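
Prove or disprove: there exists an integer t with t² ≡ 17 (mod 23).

Apply Euler's criterion with the prime 23: 17 is a quadratic residue iff 17^11 ≡ 1 (mod 23), and a non-residue iff it is ≡ −1.
Squaring successively (mod 23): 17^2 = 289 ≡ 13; 17^4 ≡ 13² = 169 ≡ 8; 17^8 ≡ 8² = 64 ≡ 18.
Since 11 = 8 + 2 + 1, 17^11 ≡ 18 · 13 · 17; multiplying out mod 23: 18·13 = 234 ≡ 4, then 4·17 = 68 ≡ 22. Thus 17^11 ≡ 22 ≡ −1 (mod 23).
The value −1 means 17 is a non-residue modulo 23, so t² ≡ 17 (mod 23) is impossible.

No, no such integer exists.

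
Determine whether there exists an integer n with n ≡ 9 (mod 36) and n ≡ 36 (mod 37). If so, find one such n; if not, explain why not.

gcd(36, 37) = 1, so the Chinese Remainder Theorem guarantees exactly one residue class mod 1332 satisfying both.
Any solution of the first congruence is n = 9 + 36t; substituting into the second, 36t ≡ 36 − 9 ≡ 27 (mod 37).
Since 36·36 = 1296 = 35·37 + 1, the inverse of 36 mod 37 is 36.
Multiplying by 36: t ≡ 36·27 = 972 ≡ 10 (mod 37).
Taking t = 10 gives n = 9 + 36·10 = 369.
Indeed 369 ≡ 9 (mod 36) and 369 ≡ 36 (mod 37).

n = 369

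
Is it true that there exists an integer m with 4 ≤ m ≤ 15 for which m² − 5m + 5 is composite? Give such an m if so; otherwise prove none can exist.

m = 15

At m = 15: 15² − 5·15 + 5 = 155 = 5·31, which is composite.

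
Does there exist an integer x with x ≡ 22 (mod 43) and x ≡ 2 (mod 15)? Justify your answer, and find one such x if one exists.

x = 452

The moduli 43 and 15 are coprime, so by the Chinese Remainder Theorem a unique solution modulo 645 exists.
Any solution of the first congruence is x = 22 + 43t; substituting into the second, 43t ≡ 2 − 22 ≡ 10 (mod 15).
43 ≡ 13 (mod 15), so this reads 13t ≡ 10 (mod 15). Since 13·7 = 91 = 6·15 + 1, the inverse of 13 mod 15 is 7.
Therefore t ≡ 7·10 = 70 ≡ 10 (mod 15).
Taking t = 10 gives x = 22 + 43·10 = 452.
Indeed 452 ≡ 22 (mod 43) and 452 ≡ 2 (mod 15).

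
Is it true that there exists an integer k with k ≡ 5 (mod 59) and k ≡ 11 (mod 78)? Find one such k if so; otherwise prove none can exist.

k = 713

The moduli 59 and 78 are coprime, so by the Chinese Remainder Theorem a unique solution modulo 4602 exists.
Any solution of the first congruence is k = 5 + 59t; substituting into the second, 59t ≡ 11 − 5 ≡ 6 (mod 78).
Note 59·41 = 2419 ≡ 1 (mod 78) (as 2419 − 1 = 31·78), so 59⁻¹ ≡ 41.
Multiplying by 41: t ≡ 41·6 = 246 ≡ 12 (mod 78).
Taking t = 12 gives k = 5 + 59·12 = 713.
Verify: 713 = 12·59 + 5 and 713 = 9·78 + 11. ✓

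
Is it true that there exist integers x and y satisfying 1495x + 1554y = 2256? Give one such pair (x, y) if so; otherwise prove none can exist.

x = 1068, y = -1026

Since gcd(1495, 1554) = 1, every integer is an integer combination of 1495 and 1554.
Dividing repeatedly: 1554 = 1·1495 + 59, 1495 = 25·59 + 20, 59 = 2·20 + 19, 20 = 1·19 + 1, 19 = 19·1 + 0.
Unwinding: 1 = 20 − 1·19 = 20 − (59 − 2·20) = −59 + 3·20 = −59 + 3·(1495 − 25·59) = 3·1495 − 76·59 = 3·1495 − 76·(1554 − 1·1495) = −76·1554 + 79·1495, i.e. 1495·79 + 1554·(-76) = 1.
Scaling by 2256 gives the particular solution (x, y) = (178224, -171456).
Shifting by a multiple of (1554, −1495) keeps it a solution: x = 178224 − 114·1554 = 1068, y = -171456 + 114·1495 = -1026.
Indeed 1495·1068 + 1554·(-1026) = 1596660 − 1594404 = 2256.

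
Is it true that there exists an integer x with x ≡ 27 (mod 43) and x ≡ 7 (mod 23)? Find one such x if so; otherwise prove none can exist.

x = 973

gcd(43, 23) = 1, so the Chinese Remainder Theorem guarantees exactly one residue class mod 989 satisfying both.
Write x = 27 + 43t and require 27 + 43t ≡ 7 (mod 23), i.e. 43t ≡ 3 (mod 23).
43 ≡ 20 (mod 23), so this reads 20t ≡ 3 (mod 23). To invert 20 modulo 23: 23 = 1·20 + 3, 20 = 6·3 + 2, 3 = 1·2 + 1, 2 = 2·1 + 0, and unwinding, 1 = 3 − 1·2 = 3 − (20 − 6·3) = −20 + 7·3 = −20 + 7·(23 − 1·20) = 7·23 − 8·20. Thus 20⁻¹ ≡ -8 ≡ 15 (mod 23).
Therefore t ≡ 15·3 = 45 ≡ 22 (mod 23).
Taking t = 22 gives x = 27 + 43·22 = 973.
Check: 973 mod 43 = 27, 973 mod 23 = 7. ✓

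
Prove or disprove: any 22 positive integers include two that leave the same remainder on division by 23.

Consider the 22 integers 104, 105, …, 125. They lie in distinct residue classes modulo 23, since 22 ≤ 23.
Hence this collection has no pair with equal remainders mod 23, disproving the claim.

No, the set {104, 105, 106, 107, 108, 109, 110, 111, 112, 113, 114, 115, 116, 117, 118, 119, 120, 121, 122, 123, 124, 125} is a counterexample.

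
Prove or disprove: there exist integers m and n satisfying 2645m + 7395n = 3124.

Any value of 2645m + 7395n is a multiple of gcd(2645, 7395) = 5.
But 3124 = 5·624 + 4, so 5 ∤ 3124.
Therefore 2645m + 7395n = 3124 has no solution in integers.

No, no such integers exist.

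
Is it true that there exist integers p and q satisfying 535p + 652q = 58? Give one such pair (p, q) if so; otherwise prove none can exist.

p = 306, q = -251

535 and 652 are coprime, so 535p + 652q ranges over all of ℤ.
Dividing repeatedly: 652 = 1·535 + 117, 535 = 4·117 + 67, 117 = 1·67 + 50, 67 = 1·50 + 17, 50 = 2·17 + 16, 17 = 1·16 + 1, 16 = 16·1 + 0.
Unwinding: 1 = 17 − 1·16 = 17 − (50 − 2·17) = −50 + 3·17 = −50 + 3·(67 − 1·50) = 3·67 − 4·50 = 3·67 − 4·(117 − 1·67) = −4·117 + 7·67 = −4·117 + 7·(535 − 4·117) = 7·535 − 32·117 = 7·535 − 32·(652 − 1·535) = −32·652 + 39·535, i.e. 535·39 + 652·(-32) = 1.
Times 58: 535·2262 + 652·(-1856) = 58, so (2262, -1856) solves it.
The general solution is p = 2262 + 652k, q = -1856 − 535k; taking k = -3 gives the smaller pair p = 306, q = -251.
Check: 535·306 + 652·(-251) = 163710 − 163652 = 58. ✓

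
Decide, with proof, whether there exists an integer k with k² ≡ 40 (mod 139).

No such integer exists.

Apply Euler's criterion with the prime 139: 40 is a quadratic residue iff 40^69 ≡ 1 (mod 139), and a non-residue iff it is ≡ −1.
Squaring successively (mod 139): 40^2 = 1600 ≡ 71; 40^4 ≡ 71² = 5041 ≡ 37; 40^8 ≡ 37² = 1369 ≡ 118; 40^16 ≡ 118² = 13924 ≡ 24; 40^32 ≡ 24² = 576 ≡ 20; 40^64 ≡ 20² = 400 ≡ 122.
Since 69 = 64 + 4 + 1, 40^69 ≡ 122 · 37 · 40; multiplying out mod 139: 122·37 = 4514 ≡ 66, then 66·40 = 2640 ≡ 138. Thus 40^69 ≡ 138 ≡ −1 (mod 139).
The value −1 means 40 is a non-residue modulo 139, so k² ≡ 40 (mod 139) is impossible.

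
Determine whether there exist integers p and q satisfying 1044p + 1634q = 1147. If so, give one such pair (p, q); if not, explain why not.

gcd(1044, 1634) = 2, so every integer of the form 1044p + 1634q is a multiple of 2.
However 1147 leaves remainder 1 on division by 2.
Therefore 1044p + 1634q = 1147 has no solution in integers.

There are no such integers.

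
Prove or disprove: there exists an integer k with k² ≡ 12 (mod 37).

k = 7 works: 7² = 49, and 49 − 12 = 37 = 1·37.

k = 7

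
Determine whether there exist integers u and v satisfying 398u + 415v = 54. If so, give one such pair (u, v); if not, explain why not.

398 and 415 are coprime, so 398u + 415v ranges over all of ℤ.
Dividing repeatedly: 415 = 1·398 + 17, 398 = 23·17 + 7, 17 = 2·7 + 3, 7 = 2·3 + 1, 3 = 3·1 + 0.
Back-substituting, 1 = 7 − 2·3 = 7 − 2·(17 − 2·7) = −2·17 + 5·7 = −2·17 + 5·(398 − 23·17) = 5·398 − 117·17 = 5·398 − 117·(415 − 1·398) = −117·415 + 122·398; that is, 398·122 + 415·(-117) = 1.
Scaling by 54 gives the particular solution (u, v) = (6588, -6318).
Shifting by a multiple of (415, −398) keeps it a solution: u = 6588 − 15·415 = 363, v = -6318 + 15·398 = -348.
Check: 398·363 + 415·(-348) = 144474 − 144420 = 54. ✓

u = 363, v = -348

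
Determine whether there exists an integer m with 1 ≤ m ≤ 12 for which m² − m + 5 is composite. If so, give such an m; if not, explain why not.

At m = 6: 6² − 6 + 5 = 35 = 5·7, which is composite.

m = 6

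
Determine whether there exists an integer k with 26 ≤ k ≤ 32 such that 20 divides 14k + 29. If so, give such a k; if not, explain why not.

The values of 14k + 29 for k = 26, 27, …, 32 are 393, 407, 421, 435, 449, 463, 477; reduced mod 20 these are 13, 7, 1, 15, 9, 3, 17.
The residue 0 does not occur, so no k in [26, 32] makes 14k + 29 a multiple of 20.

No, no such integer k in that range exists.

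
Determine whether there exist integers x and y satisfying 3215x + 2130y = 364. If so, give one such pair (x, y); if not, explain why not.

No, no such integers exist.

Both 3215 and 2130 are divisible by gcd(3215, 2130) = 5, hence so is any combination 3215x + 2130y.
However 364 leaves remainder 4 on division by 5.
Hence no integers x, y satisfy the equation.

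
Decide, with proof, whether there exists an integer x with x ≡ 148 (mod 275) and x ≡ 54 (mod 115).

Both moduli are multiples of 5 = gcd(275, 115), so any solution would satisfy x ≡ 148 and x ≡ 54 modulo 5 simultaneously.
However 148 ≡ 3 and 54 ≡ 4 (mod 5), and 3 ≠ 4.
Hence the system has no solution.

No such integer exists.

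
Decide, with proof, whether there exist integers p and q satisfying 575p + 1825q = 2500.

p = 71, q = -21

Since gcd(575, 1825) = 25 and 2500 = 25·100, Bézout's identity guarantees a solution.
Dividing through by 25 reduces the equation to 23p + 73q = 100.
Dividing repeatedly: 73 = 3·23 + 4, 23 = 5·4 + 3, 4 = 1·3 + 1, 3 = 3·1 + 0.
Unwinding: 1 = 4 − 1·3 = 4 − (23 − 5·4) = −23 + 6·4 = −23 + 6·(73 − 3·23) = 6·73 − 19·23, i.e. 23·(-19) + 73·6 = 1.
Scaling by 100 gives the particular solution (p, q) = (-1900, 600).
Adding 27·73 to p and subtracting 27·23 from q gives the tidier solution (71, -21).
Check: 575·71 + 1825·(-21) = 40825 − 38325 = 2500. ✓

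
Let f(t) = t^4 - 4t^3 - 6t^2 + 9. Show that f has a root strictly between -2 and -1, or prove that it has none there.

No such root exists.

f(-2) = 33 and f(-1) = 8, both positive, so a sign-change argument is unavailable; we show f keeps this sign on the whole interval.
Substitute t = -1 − u, where 0 < u < 1 on the interval. Expanding, f(-1 − u) = u^4 + 8u^3 + 12u^2 + 4u + 8.
The nonzero coefficients here are all positive, so for u > 0 every term is positive (or zero), and the constant term 8 is strictly positive.
So f is strictly positive on (-2, -1); no root exists in the interval.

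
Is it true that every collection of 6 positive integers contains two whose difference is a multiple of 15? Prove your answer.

No, the set {24, 25, 26, 27, 28, 29} is a counterexample.

Take the 6 consecutive integers 24, 25, …, 29: their residues mod 15 are all distinct because 6 ≤ 15.
Any two of them differ by at most 5 < 15 and by at least 1, so no difference is a multiple of 15.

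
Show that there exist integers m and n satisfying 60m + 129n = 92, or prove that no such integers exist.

No such integers exist.

Any value of 60m + 129n is a multiple of gcd(60, 129) = 3.
But 92 = 3·30 + 2, so 3 ∤ 92.
Therefore 60m + 129n = 92 has no solution in integers.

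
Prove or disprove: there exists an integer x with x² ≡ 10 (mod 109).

No such integer exists.

109 is prime, so by Euler's criterion 10 is a square mod 109 iff 10^((109−1)/2) = 10^54 ≡ 1 (mod 109).
Squaring successively (mod 109): 10^2 = 100 ≡ 100; 10^4 ≡ 100² = 10000 ≡ 81; 10^8 ≡ 81² = 6561 ≡ 21; 10^16 ≡ 21² = 441 ≡ 5; 10^32 ≡ 5² = 25 ≡ 25.
Since 54 = 32 + 16 + 4 + 2, 10^54 ≡ 25 · 5 · 81 · 100; multiplying out mod 109: 25·5 = 125 ≡ 16, then 16·81 = 1296 ≡ 97, then 97·100 = 9700 ≡ 108. Thus 10^54 ≡ 108 ≡ −1 (mod 109).
By Euler's criterion 10 is a quadratic non-residue mod 109: no x satisfies x² ≡ 10 (mod 109).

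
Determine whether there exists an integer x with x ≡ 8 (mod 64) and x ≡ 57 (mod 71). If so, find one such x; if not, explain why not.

gcd(64, 71) = 1, so the Chinese Remainder Theorem guarantees exactly one residue class mod 4544 satisfying both.
Write x = 8 + 64t and require 8 + 64t ≡ 57 (mod 71), i.e. 64t ≡ 49 (mod 71).
Invert 64 mod 71 by the Euclidean algorithm: 71 = 1·64 + 7, 64 = 9·7 + 1, 7 = 7·1 + 0; back-substituting, 1 = 64 − 9·7 = 64 − 9·(71 − 1·64) = −9·71 + 10·64. Hence 64·10 ≡ 1, so 64⁻¹ ≡ 10 (mod 71).
Therefore t ≡ 10·49 = 490 ≡ 64 (mod 71).
With t = 64: x = 8 + 64·64 = 4104.
Check: 4104 mod 64 = 8, 4104 mod 71 = 57. ✓

x = 4104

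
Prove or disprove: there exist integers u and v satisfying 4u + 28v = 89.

Any value of 4u + 28v is a multiple of gcd(4, 28) = 4.
But 89 = 4·22 + 1, so 4 ∤ 89.
So the equation is unsolvable over ℤ.

No, no such integers exist.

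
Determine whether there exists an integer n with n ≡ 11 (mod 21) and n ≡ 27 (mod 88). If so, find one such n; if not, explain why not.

n = 1523

Since 21 and 88 share no common factor, CRT says the pair of congruences has a solution (unique mod 1848).
Write n = 11 + 21t and require 11 + 21t ≡ 27 (mod 88), i.e. 21t ≡ 16 (mod 88).
Invert 21 mod 88 by the Euclidean algorithm: 88 = 4·21 + 4, 21 = 5·4 + 1, 4 = 4·1 + 0; back-substituting, 1 = 21 − 5·4 = 21 − 5·(88 − 4·21) = −5·88 + 21·21. Hence 21·21 ≡ 1, so 21⁻¹ ≡ 21 (mod 88).
Therefore t ≡ 21·16 = 336 ≡ 72 (mod 88).
Taking t = 72 gives n = 11 + 21·72 = 1523.
Check: 1523 mod 21 = 11, 1523 mod 88 = 27. ✓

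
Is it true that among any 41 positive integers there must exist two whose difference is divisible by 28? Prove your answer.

Yes.

Each integer lies in one of the 28 residue classes modulo 28.
With 41 integers and only 28 classes, the pigeonhole principle forces two of them, say a and b, into the same class.
Their difference a − b is then a multiple of 28.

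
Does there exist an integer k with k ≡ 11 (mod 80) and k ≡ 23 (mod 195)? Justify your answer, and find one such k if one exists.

No such integer exists.

Both moduli are multiples of 5 = gcd(80, 195), so any solution would satisfy k ≡ 11 and k ≡ 23 modulo 5 simultaneously.
But 11 mod 5 = 1 while 23 mod 5 = 3, a contradiction.
Therefore no such k exists.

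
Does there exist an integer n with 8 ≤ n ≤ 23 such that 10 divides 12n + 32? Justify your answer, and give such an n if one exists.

n = 9

n = 9 works, since 12·9 + 32 = 140 = 14·10.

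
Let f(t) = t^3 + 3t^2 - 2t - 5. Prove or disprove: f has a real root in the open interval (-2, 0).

Yes, f has a root in the interval.

f(-2) = 3 and f(0) = -5, which have opposite signs.
f is continuous everywhere (it is a polynomial), in particular on [-2, 0].
By the Intermediate Value Theorem, f takes the value 0 somewhere in the open interval.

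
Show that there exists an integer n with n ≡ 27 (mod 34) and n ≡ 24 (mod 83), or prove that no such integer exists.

n = 605

gcd(34, 83) = 1, so the Chinese Remainder Theorem guarantees exactly one residue class mod 2822 satisfying both.
Write n = 27 + 34t and require 27 + 34t ≡ 24 (mod 83), i.e. 34t ≡ 80 (mod 83).
To invert 34 modulo 83: 83 = 2·34 + 15, 34 = 2·15 + 4, 15 = 3·4 + 3, 4 = 1·3 + 1, 3 = 3·1 + 0, and unwinding, 1 = 4 − 1·3 = 4 − (15 − 3·4) = −15 + 4·4 = −15 + 4·(34 − 2·15) = 4·34 − 9·15 = 4·34 − 9·(83 − 2·34) = −9·83 + 22·34. Thus 34⁻¹ ≡ 22 (mod 83).
Multiplying by 22: t ≡ 22·80 = 1760 ≡ 17 (mod 83).
Taking t = 17 gives n = 27 + 34·17 = 605.
Verify: 605 = 17·34 + 27 and 605 = 7·83 + 24. ✓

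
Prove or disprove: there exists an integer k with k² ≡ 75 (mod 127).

There is no such integer.

127 is prime, so by Euler's criterion 75 is a square mod 127 iff 75^((127−1)/2) = 75^63 ≡ 1 (mod 127).
Squaring successively (mod 127): 75^2 = 5625 ≡ 37; 75^4 ≡ 37² = 1369 ≡ 99; 75^8 ≡ 99² = 9801 ≡ 22; 75^16 ≡ 22² = 484 ≡ 103; 75^32 ≡ 103² = 10609 ≡ 68.
Since 63 = 32 + 16 + 8 + 4 + 2 + 1, 75^63 ≡ 68 · 103 · 22 · 99 · 37 · 75; multiplying out mod 127: 68·103 = 7004 ≡ 19, then 19·22 = 418 ≡ 37, then 37·99 = 3663 ≡ 107, then 107·37 = 3959 ≡ 22, then 22·75 = 1650 ≡ 126. Thus 75^63 ≡ 126 ≡ −1 (mod 127).
By Euler's criterion 75 is a quadratic non-residue mod 127: no k satisfies k² ≡ 75 (mod 127).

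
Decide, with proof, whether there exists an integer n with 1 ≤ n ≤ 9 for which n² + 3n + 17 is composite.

At n = 3: 3² + 3·3 + 17 = 35 = 5·7, which is composite.

n = 3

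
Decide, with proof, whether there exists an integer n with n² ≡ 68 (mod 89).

n = 35

n = 35 works: 35² = 1225, and 1225 − 68 = 1157 = 13·89.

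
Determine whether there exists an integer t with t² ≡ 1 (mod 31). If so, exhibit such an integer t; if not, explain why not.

t = 30

Take t = 30. Then 30² = 900 = 29·31 + 1, so 30² ≡ 1 (mod 31).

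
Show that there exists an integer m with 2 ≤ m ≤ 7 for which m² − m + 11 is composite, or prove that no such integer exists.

The values for m = 2, 3, …, 7 are 13, 17, 23, 31, 41, 53, and each of these is prime.
So no value in the range makes the expression composite.

No such integer m in that range exists.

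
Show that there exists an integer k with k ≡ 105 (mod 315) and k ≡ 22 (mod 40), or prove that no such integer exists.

gcd(315, 40) = 5. If k ≡ 105 (mod 315) and k ≡ 22 (mod 40), then k ≡ 105 (mod 5) and k ≡ 22 (mod 5).
But 105 mod 5 = 0 while 22 mod 5 = 2, a contradiction.
Therefore no such k exists.

There is no such integer.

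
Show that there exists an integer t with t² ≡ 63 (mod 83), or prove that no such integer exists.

Take t = 48. Then 48² = 2304 = 27·83 + 63, so 48² ≡ 63 (mod 83).

t = 48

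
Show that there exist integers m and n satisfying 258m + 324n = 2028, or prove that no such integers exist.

m = 38, n = -24

Every value of 258m + 324n is a multiple of gcd(258, 324) = 6; since 6 ∣ 2028, solutions exist.
Dividing through by 6 reduces the equation to 43m + 54n = 338.
Run the Euclidean algorithm on 54 and 43: 54 = 1·43 + 11, 43 = 3·11 + 10, 11 = 1·10 + 1, 10 = 10·1 + 0.
Unwinding: 1 = 11 − 1·10 = 11 − (43 − 3·11) = −43 + 4·11 = −43 + 4·(54 − 1·43) = 4·54 − 5·43, i.e. 43·(-5) + 54·4 = 1.
Scaling by 338 gives the particular solution (m, n) = (-1690, 1352).
Shifting by a multiple of (54, −43) keeps it a solution: m = -1690 + 32·54 = 38, n = 1352 − 32·43 = -24.
Indeed 258·38 + 324·(-24) = 9804 − 7776 = 2028.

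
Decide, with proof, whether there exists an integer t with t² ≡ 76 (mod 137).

t = 58

Take t = 58. Then 58² = 3364 = 24·137 + 76, so 58² ≡ 76 (mod 137).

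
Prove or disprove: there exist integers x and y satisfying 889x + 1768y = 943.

x = 719, y = -361

889 and 1768 are coprime, so 889x + 1768y ranges over all of ℤ.
Run the Euclidean algorithm on 1768 and 889: 1768 = 1·889 + 879, 889 = 1·879 + 10, 879 = 87·10 + 9, 10 = 1·9 + 1, 9 = 9·1 + 0.
Back-substituting, 1 = 10 − 1·9 = 10 − (879 − 87·10) = −879 + 88·10 = −879 + 88·(889 − 1·879) = 88·889 − 89·879 = 88·889 − 89·(1768 − 1·889) = −89·1768 + 177·889; that is, 889·177 + 1768·(-89) = 1.
Times 943: 889·166911 + 1768·(-83927) = 943, so (166911, -83927) solves it.
Shifting by a multiple of (1768, −889) keeps it a solution: x = 166911 − 94·1768 = 719, y = -83927 + 94·889 = -361.
Check: 889·719 + 1768·(-361) = 639191 − 638248 = 943. ✓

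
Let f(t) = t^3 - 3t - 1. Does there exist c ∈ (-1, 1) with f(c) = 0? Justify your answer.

f(-1) = 1 and f(1) = -3, which have opposite signs.
As a polynomial, f is continuous on every closed interval.
The Intermediate Value Theorem then guarantees some c ∈ (-1, 1) with f(c) = 0.

Such a root exists.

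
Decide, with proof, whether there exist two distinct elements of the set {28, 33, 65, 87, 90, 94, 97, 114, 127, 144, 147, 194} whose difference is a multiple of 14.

Two integers differ by a multiple of 14 exactly when they have the same residue mod 14. The residues are 28↦0, 33↦5, 65↦9, 87↦3, 90↦6, 94↦10, 97↦13, 114↦2, 127↦1, 144↦4, 147↦7, 194↦12.
All 12 residues are distinct, so no two elements differ by a multiple of 14.

There is no such pair.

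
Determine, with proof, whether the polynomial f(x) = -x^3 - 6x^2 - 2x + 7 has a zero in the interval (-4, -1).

Yes, f has a root in the interval.

f(-4) = -17 and f(-1) = 4, which have opposite signs.
As a polynomial, f is continuous on every closed interval.
By the Intermediate Value Theorem f must vanish at some point of (-4, -1).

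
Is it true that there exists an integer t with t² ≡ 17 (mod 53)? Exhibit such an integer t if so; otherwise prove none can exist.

t = 32

t = 32 works: 32² = 1024, and 1024 − 17 = 1007 = 19·53.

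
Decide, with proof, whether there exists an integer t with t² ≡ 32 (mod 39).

Work modulo the divisor 3 of 39. If t² ≡ 32 (mod 39) then t² ≡ 2 (mod 3).
Since (3 − t)² ≡ t² (mod 3), it suffices to square t = 0, 1, …, 1: the residues are 0, 1.
So the quadratic residues mod 3 are {0, 1}, and 2 is not among them.
Therefore t² ≡ 32 (mod 39) has no solution.

No such integer exists.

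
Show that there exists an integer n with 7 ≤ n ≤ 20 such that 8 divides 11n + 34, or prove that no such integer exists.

n = 10

For n = 7, 8, 9 the values 111, 122, 133 are not multiples of 8. Try n = 10: 11·10 + 34 = 144 = 18·8, which is divisible by 8.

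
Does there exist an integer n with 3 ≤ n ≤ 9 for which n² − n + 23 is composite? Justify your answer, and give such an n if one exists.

n = 4

At n = 4: 4² − 4 + 23 = 35 = 5·7, which is composite.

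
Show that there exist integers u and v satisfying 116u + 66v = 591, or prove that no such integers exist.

No such integers exist.

Any value of 116u + 66v is a multiple of gcd(116, 66) = 2.
But 591 = 2·295 + 1, so 2 ∤ 591.
Hence no integers u, v satisfy the equation.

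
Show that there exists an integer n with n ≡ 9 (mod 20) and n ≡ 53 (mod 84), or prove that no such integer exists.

n = 389

Here gcd(20, 84) = 4, and both 9 and 53 leave remainder 1 mod 4, so the system is consistent.
Write n = 9 + 20t. Then 20t ≡ 53 − 9 ≡ 44 (mod 84); dividing through by 4 gives 5t ≡ 11 (mod 21).
To invert 5 modulo 21: 21 = 4·5 + 1, 5 = 5·1 + 0, and unwinding, 1 = 21 − 4·5. Thus 5⁻¹ ≡ -4 ≡ 17 (mod 21).
Therefore t ≡ 17·11 = 187 ≡ 19 (mod 21).
Then n = 9 + 20·19 = 389.
Indeed 389 ≡ 9 (mod 20) and 389 ≡ 53 (mod 84).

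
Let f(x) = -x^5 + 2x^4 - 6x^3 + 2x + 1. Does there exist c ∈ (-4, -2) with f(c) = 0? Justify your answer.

No such root exists.

The endpoint values f(-4) = 1913 and f(-2) = 109 are both positive. Claim: f(x) > 0 for every x in (-4, -2).
Substitute x = -2 − u, where 0 < u < 2 on the interval. Expanding, f(-2 − u) = u^5 + 12u^4 + 62u^3 + 164u^2 + 214u + 109.
All 6 nonzero coefficients of this polynomial in u are positive; hence for u > 0 the value is a sum of positive terms (the constant 109 among them).
Therefore f(x) > 0 throughout (-4, -2), and f has no zero there.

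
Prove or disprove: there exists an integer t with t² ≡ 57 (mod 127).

No, no such integer exists.

127 is prime, so by Euler's criterion 57 is a square mod 127 iff 57^((127−1)/2) = 57^63 ≡ 1 (mod 127).
Squaring successively (mod 127): 57^2 = 3249 ≡ 74; 57^4 ≡ 74² = 5476 ≡ 15; 57^8 ≡ 15² = 225 ≡ 98; 57^16 ≡ 98² = 9604 ≡ 79; 57^32 ≡ 79² = 6241 ≡ 18.
Since 63 = 32 + 16 + 8 + 4 + 2 + 1, 57^63 ≡ 18 · 79 · 98 · 15 · 74 · 57; multiplying out mod 127: 18·79 = 1422 ≡ 25, then 25·98 = 2450 ≡ 37, then 37·15 = 555 ≡ 47, then 47·74 = 3478 ≡ 49, then 49·57 = 2793 ≡ 126. Thus 57^63 ≡ 126 ≡ −1 (mod 127).
By Euler's criterion 57 is a quadratic non-residue mod 127: no t satisfies t² ≡ 57 (mod 127).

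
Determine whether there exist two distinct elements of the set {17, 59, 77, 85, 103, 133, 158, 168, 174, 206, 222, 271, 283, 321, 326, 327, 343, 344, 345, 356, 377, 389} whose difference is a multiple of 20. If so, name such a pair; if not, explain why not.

Reduce each element mod 20: 17↦17, 59↦19, 77↦17, 85↦5, 103↦3, 133↦13, 158↦18, 168↦8, 174↦14, 206↦6, 222↦2, 271↦11, 283↦3, 321↦1, 326↦6, 327↦7, 343↦3, 344↦4, 345↦5, 356↦16, 377↦17, 389↦9. The residue 17 repeats (at 17 and 77), and 77 − 17 = 60 = 3·20.

The pair (17, 77) works.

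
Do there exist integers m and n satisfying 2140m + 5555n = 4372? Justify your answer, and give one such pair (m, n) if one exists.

Both 2140 and 5555 are divisible by gcd(2140, 5555) = 5, hence so is any combination 2140m + 5555n.
However 4372 leaves remainder 2 on division by 5.
So the equation is unsolvable over ℤ.

There are no such integers.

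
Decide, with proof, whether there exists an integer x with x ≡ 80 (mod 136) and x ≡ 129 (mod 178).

Reduce both congruences modulo 2, which divides 136 and 178: they say x ≡ 80 (mod 2) and x ≡ 129 (mod 2).
However 80 ≡ 0 and 129 ≡ 1 (mod 2), and 0 ≠ 1.
So no integer satisfies both congruences.

There is no such integer.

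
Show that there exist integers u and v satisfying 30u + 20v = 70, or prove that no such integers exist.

gcd(30, 20) = 10, and 10 divides 70, so integer solutions exist.
Dividing through by 10 reduces the equation to 3u + 2v = 7.
Euclidean algorithm: 3 = 1·2 + 1, 2 = 2·1 + 0.
Unwinding: 1 = 3 − 1·2, i.e. 3·1 + 2·(-1) = 1.
Scaling by 7 gives the particular solution (u, v) = (7, -7).
The general solution is u = 7 + 2k, v = -7 − 3k; taking k = -3 gives the smaller pair u = 1, v = 2.
Indeed 30·1 + 20·2 = 30 + 40 = 70.

u = 1, v = 2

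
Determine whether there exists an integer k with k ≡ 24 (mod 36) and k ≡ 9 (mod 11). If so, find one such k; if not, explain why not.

Since 36 and 11 share no common factor, CRT says the pair of congruences has a solution (unique mod 396).
Any solution of the first congruence is k = 24 + 36t; substituting into the second, 36t ≡ 9 − 24 ≡ 7 (mod 11).
36 ≡ 3 (mod 11), so this reads 3t ≡ 7 (mod 11). To invert 3 modulo 11: 11 = 3·3 + 2, 3 = 1·2 + 1, 2 = 2·1 + 0, and unwinding, 1 = 3 − 1·2 = 3 − (11 − 3·3) = −11 + 4·3. Thus 3⁻¹ ≡ 4 (mod 11).
Multiplying by 4: t ≡ 4·7 = 28 ≡ 6 (mod 11).
With t = 6: k = 24 + 36·6 = 240.
Verify: 240 = 6·36 + 24 and 240 = 21·11 + 9. ✓

k = 240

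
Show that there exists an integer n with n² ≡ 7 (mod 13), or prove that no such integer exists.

Since (13 − n)² ≡ n² (mod 13), it suffices to square n = 0, 1, …, 6: the residues are 0, 1, 4, 9, 3, 12, 10.
So the quadratic residues mod 13 are {0, 1, 3, 4, 9, 10, 12}, and 7 is not among them.
Hence no integer n has n² ≡ 7 (mod 13).

No such integer exists.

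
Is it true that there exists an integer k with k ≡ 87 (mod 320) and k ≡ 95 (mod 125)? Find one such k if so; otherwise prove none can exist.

No such integer exists.

Reduce both congruences modulo 5, which divides 320 and 125: they say k ≡ 87 (mod 5) and k ≡ 95 (mod 5).
However 87 ≡ 2 and 95 ≡ 0 (mod 5), and 2 ≠ 0.
Hence the system has no solution.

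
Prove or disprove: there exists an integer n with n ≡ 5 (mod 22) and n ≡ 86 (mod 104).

No, no such integer exists.

Reduce both congruences modulo 2, which divides 22 and 104: they say n ≡ 5 (mod 2) and n ≡ 86 (mod 2).
However 5 ≡ 1 and 86 ≡ 0 (mod 2), and 1 ≠ 0.
So no integer satisfies both congruences.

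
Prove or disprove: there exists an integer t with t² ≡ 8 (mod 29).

Apply Euler's criterion with the prime 29: 8 is a quadratic residue iff 8^14 ≡ 1 (mod 29), and a non-residue iff it is ≡ −1.
Squaring successively (mod 29): 8^2 = 64 ≡ 6; 8^4 ≡ 6² = 36 ≡ 7; 8^8 ≡ 7² = 49 ≡ 20.
Since 14 = 8 + 4 + 2, 8^14 ≡ 20 · 7 · 6; multiplying out mod 29: 20·7 = 140 ≡ 24, then 24·6 = 144 ≡ 28. Thus 8^14 ≡ 28 ≡ −1 (mod 29).
The value −1 means 8 is a non-residue modulo 29, so t² ≡ 8 (mod 29) is impossible.

No such integer exists.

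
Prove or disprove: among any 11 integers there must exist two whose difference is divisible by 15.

Take the 11 consecutive integers 27, 28, …, 37: their residues mod 15 are all distinct because 11 ≤ 15.
Any two of them differ by at most 10 < 15 and by at least 1, so no difference is a multiple of 15.

No, the set {27, 28, 29, 30, 31, 32, 33, 34, 35, 36, 37} is a counterexample.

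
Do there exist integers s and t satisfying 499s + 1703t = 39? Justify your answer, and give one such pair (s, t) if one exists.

s = 884, t = -259

Since gcd(499, 1703) = 1, every integer is an integer combination of 499 and 1703.
Euclidean algorithm: 1703 = 3·499 + 206, 499 = 2·206 + 87, 206 = 2·87 + 32, 87 = 2·32 + 23, 32 = 1·23 + 9, 23 = 2·9 + 5, 9 = 1·5 + 4, 5 = 1·4 + 1, 4 = 4·1 + 0.
Working back up the chain: 1 = 5 − 1·4 = 5 − (9 − 1·5) = −9 + 2·5 = −9 + 2·(23 − 2·9) = 2·23 − 5·9 = 2·23 − 5·(32 − 1·23) = −5·32 + 7·23 = −5·32 + 7·(87 − 2·32) = 7·87 − 19·32 = 7·87 − 19·(206 − 2·87) = −19·206 + 45·87 = −19·206 + 45·(499 − 2·206) = 45·499 − 109·206 = 45·499 − 109·(1703 − 3·499) = −109·1703 + 372·499. So 499·372 + 1703·(-109) = 1.
Multiplying through by 39: s = 372·39 = 14508, t = (-109)·39 = -4251 is a solution.
The general solution is s = 14508 + 1703k, t = -4251 − 499k; taking k = -8 gives the smaller pair s = 884, t = -259.
Check: 499·884 + 1703·(-259) = 441116 − 441077 = 39. ✓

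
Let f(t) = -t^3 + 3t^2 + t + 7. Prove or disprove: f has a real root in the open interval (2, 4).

f(2) = 13 and f(4) = -5, which have opposite signs.
Since f is a polynomial it is continuous on [2, 4].
By the Intermediate Value Theorem f must vanish at some point of (2, 4).

Yes, f has a root in the interval.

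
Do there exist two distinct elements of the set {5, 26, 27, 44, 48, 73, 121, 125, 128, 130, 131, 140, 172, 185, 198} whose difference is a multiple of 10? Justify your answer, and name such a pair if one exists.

Yes: 5 and 125.

5 mod 10 = 5 and 125 mod 10 = 5, so 125 − 5 = 120 = 12·10.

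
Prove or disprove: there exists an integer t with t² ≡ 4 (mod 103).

t = 101

t = 101 works: 101² = 10201, and 10201 − 4 = 10197 = 99·103.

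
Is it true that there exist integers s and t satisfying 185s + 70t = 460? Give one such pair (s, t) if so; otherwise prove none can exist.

s = 4, t = -4

Since gcd(185, 70) = 5 and 460 = 5·92, Bézout's identity guarantees a solution.
Dividing through by 5 reduces the equation to 37s + 14t = 92.
Euclidean algorithm: 37 = 2·14 + 9, 14 = 1·9 + 5, 9 = 1·5 + 4, 5 = 1·4 + 1, 4 = 4·1 + 0.
Back-substituting, 1 = 5 − 1·4 = 5 − (9 − 1·5) = −9 + 2·5 = −9 + 2·(14 − 1·9) = 2·14 − 3·9 = 2·14 − 3·(37 − 2·14) = −3·37 + 8·14; that is, 37·(-3) + 14·8 = 1.
Multiplying through by 92: s = (-3)·92 = -276, t = 8·92 = 736 is a solution.
Adding 20·14 to s and subtracting 20·37 from t gives the tidier solution (4, -4).
Check: 185·4 + 70·(-4) = 740 − 280 = 460. ✓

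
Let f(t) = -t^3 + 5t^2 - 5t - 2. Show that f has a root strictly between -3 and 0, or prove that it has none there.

f(-3) = 85 and f(0) = -2, which have opposite signs.
f is continuous everywhere (it is a polynomial), in particular on [-3, 0].
By the Intermediate Value Theorem f must vanish at some point of (-3, 0).

Such a root exists.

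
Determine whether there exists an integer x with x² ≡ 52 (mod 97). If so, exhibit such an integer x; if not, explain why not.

Apply Euler's criterion with the prime 97: 52 is a quadratic residue iff 52^48 ≡ 1 (mod 97), and a non-residue iff it is ≡ −1.
Repeated squaring mod 97: 52^2 = 2704 ≡ 85; 52^4 ≡ 85² = 7225 ≡ 47; 52^8 ≡ 47² = 2209 ≡ 75; 52^16 ≡ 75² = 5625 ≡ 96; 52^32 ≡ 96² = 9216 ≡ 1.
Since 48 = 32 + 16, 52^48 ≡ 1 · 96; multiplying out mod 97: 1·96 = 96 ≡ 96. Thus 52^48 ≡ 96 ≡ −1 (mod 97).
The value −1 means 52 is a non-residue modulo 97, so x² ≡ 52 (mod 97) is impossible.

No such integer exists.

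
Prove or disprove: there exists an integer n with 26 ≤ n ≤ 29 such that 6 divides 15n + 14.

For n = 26, 27, 28, 29 the values of 15n + 14 modulo 6 are 2, 5, 2, 5 respectively.
The residue 0 does not occur, so no n in [26, 29] makes 15n + 14 a multiple of 6.

There is no such integer n in that range.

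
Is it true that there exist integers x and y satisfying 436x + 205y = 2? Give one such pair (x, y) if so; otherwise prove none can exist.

Since gcd(436, 205) = 1, every integer is an integer combination of 436 and 205.
Euclidean algorithm: 436 = 2·205 + 26, 205 = 7·26 + 23, 26 = 1·23 + 3, 23 = 7·3 + 2, 3 = 1·2 + 1, 2 = 2·1 + 0.
Back-substituting, 1 = 3 − 1·2 = 3 − (23 − 7·3) = −23 + 8·3 = −23 + 8·(26 − 1·23) = 8·26 − 9·23 = 8·26 − 9·(205 − 7·26) = −9·205 + 71·26 = −9·205 + 71·(436 − 2·205) = 71·436 − 151·205; that is, 436·71 + 205·(-151) = 1.
Times 2: 436·142 + 205·(-302) = 2, so (142, -302) solves it.
Indeed 436·142 + 205·(-302) = 61912 − 61910 = 2.

x = 142, y = -302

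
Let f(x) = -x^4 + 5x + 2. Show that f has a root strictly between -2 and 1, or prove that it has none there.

Yes, f has a root in the interval.

f(-2) = -24 and f(1) = 6, which have opposite signs.
f is continuous everywhere (it is a polynomial), in particular on [-2, 1].
By the Intermediate Value Theorem f must vanish at some point of (-2, 1).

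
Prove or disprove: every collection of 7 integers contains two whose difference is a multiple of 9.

No; for instance {22, 23, 24, 25, 26, 27, 28} is a counterexample.

Take the 7 consecutive integers 22, 23, …, 28: their residues mod 9 are all distinct because 7 ≤ 9.
No two share a residue, so no pair has difference divisible by 9; the claim fails for this set.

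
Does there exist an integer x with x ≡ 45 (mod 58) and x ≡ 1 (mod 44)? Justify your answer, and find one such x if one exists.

x = 45

The moduli are not coprime: gcd(58, 44) = 2. Compatibility requires 2 ∣ (1 − 45) = -44, which holds, so solutions exist.
The smallest candidate x = 45 works directly: 45 ≡ 1 (mod 44).
Verify: 45 = 0·58 + 45 and 45 = 1·44 + 1. ✓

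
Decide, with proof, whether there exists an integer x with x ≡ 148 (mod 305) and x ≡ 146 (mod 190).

Reduce both congruences modulo 5, which divides 305 and 190: they say x ≡ 148 (mod 5) and x ≡ 146 (mod 5).
However 148 ≡ 3 and 146 ≡ 1 (mod 5), and 3 ≠ 1.
Hence the system has no solution.

No such integer exists.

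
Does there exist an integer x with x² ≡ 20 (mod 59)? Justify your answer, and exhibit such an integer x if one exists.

x = 16 works: 16² = 256, and 256 − 20 = 236 = 4·59.

x = 16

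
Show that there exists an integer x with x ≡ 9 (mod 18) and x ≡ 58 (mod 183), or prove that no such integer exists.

There is no such integer.

Both moduli are multiples of 3 = gcd(18, 183), so any solution would satisfy x ≡ 9 and x ≡ 58 modulo 3 simultaneously.
But 9 mod 3 = 0 while 58 mod 3 = 1, a contradiction.
So no integer satisfies both congruences.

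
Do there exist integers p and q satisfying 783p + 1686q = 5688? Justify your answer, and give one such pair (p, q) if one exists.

Every value of 783p + 1686q is a multiple of gcd(783, 1686) = 3; since 3 ∣ 5688, solutions exist.
Dividing through by 3 reduces the equation to 261p + 562q = 1896.
Run the Euclidean algorithm on 562 and 261: 562 = 2·261 + 40, 261 = 6·40 + 21, 40 = 1·21 + 19, 21 = 1·19 + 2, 19 = 9·2 + 1, 2 = 2·1 + 0.
Unwinding: 1 = 19 − 9·2 = 19 − 9·(21 − 1·19) = −9·21 + 10·19 = −9·21 + 10·(40 − 1·21) = 10·40 − 19·21 = 10·40 − 19·(261 − 6·40) = −19·261 + 124·40 = −19·261 + 124·(562 − 2·261) = 124·562 − 267·261, i.e. 261·(-267) + 562·124 = 1.
Multiplying through by 1896: p = (-267)·1896 = -506232, q = 124·1896 = 235104 is a solution.
Adding 901·562 to p and subtracting 901·261 from q gives the tidier solution (130, -57).
Check: 783·130 + 1686·(-57) = 101790 − 96102 = 5688. ✓

p = 130, q = -57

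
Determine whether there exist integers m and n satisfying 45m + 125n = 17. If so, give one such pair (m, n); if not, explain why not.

Both 45 and 125 are divisible by gcd(45, 125) = 5, hence so is any combination 45m + 125n.
However 17 leaves remainder 2 on division by 5.
Hence no integers m, n satisfy the equation.

There are no such integers.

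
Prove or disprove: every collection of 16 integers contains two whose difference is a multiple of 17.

No; for instance {68, 69, 70, 71, 72, 73, 74, 75, 76, 77, 78, 79, 80, 81, 82, 83} is a counterexample.

Consider the 16 integers 68, 69, …, 83. They lie in distinct residue classes modulo 17, since 16 ≤ 17.
The differences between them range over 1, …, 15, none of which is divisible by 17.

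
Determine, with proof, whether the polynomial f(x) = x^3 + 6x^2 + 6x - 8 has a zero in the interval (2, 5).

No such root exists.

The endpoint values f(2) = 36 and f(5) = 297 are both positive. Claim: f(x) > 0 for every x in (2, 5).
Shift to the endpoint 2: with x = 2 + u (0 < u < 3), one computes f(2 + u) = u^3 + 12u^2 + 42u + 36.
All 4 nonzero coefficients of this polynomial in u are positive; hence for u > 0 the value is a sum of positive terms (the constant 36 among them).
So f is strictly positive on (2, 5); no root exists in the interval.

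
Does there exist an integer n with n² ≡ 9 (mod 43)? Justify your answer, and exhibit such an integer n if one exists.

Take n = 3. Then 3² = 9, and since 0 ≤ 9 < 43 this is already reduced: 3² ≡ 9 (mod 43).

n = 3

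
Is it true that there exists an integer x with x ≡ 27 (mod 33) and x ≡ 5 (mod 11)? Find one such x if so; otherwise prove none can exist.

gcd(33, 11) = 11. A simultaneous solution exists iff 27 ≡ 5 (mod 11); here 27 mod 11 = 5 = 5 mod 11, so it does.
The smallest candidate x = 27 works directly: 27 ≡ 5 (mod 11).
Verify: 27 = 0·33 + 27 and 27 = 2·11 + 5. ✓

x = 27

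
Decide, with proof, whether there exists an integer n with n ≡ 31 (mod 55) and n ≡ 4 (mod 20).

No such integer exists.

gcd(55, 20) = 5. If n ≡ 31 (mod 55) and n ≡ 4 (mod 20), then n ≡ 31 (mod 5) and n ≡ 4 (mod 5).
However 31 ≡ 1 and 4 ≡ 4 (mod 5), and 1 ≠ 4.
Hence the system has no solution.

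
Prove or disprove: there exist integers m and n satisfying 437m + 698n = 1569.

m = 347, n = -215

437 and 698 are coprime, so 437m + 698n ranges over all of ℤ.
Dividing repeatedly: 698 = 1·437 + 261, 437 = 1·261 + 176, 261 = 1·176 + 85, 176 = 2·85 + 6, 85 = 14·6 + 1, 6 = 6·1 + 0.
Back-substituting, 1 = 85 − 14·6 = 85 − 14·(176 − 2·85) = −14·176 + 29·85 = −14·176 + 29·(261 − 1·176) = 29·261 − 43·176 = 29·261 − 43·(437 − 1·261) = −43·437 + 72·261 = −43·437 + 72·(698 − 1·437) = 72·698 − 115·437; that is, 437·(-115) + 698·72 = 1.
Multiplying through by 1569: m = (-115)·1569 = -180435, n = 72·1569 = 112968 is a solution.
The general solution is m = -180435 + 698k, n = 112968 − 437k; taking k = 259 gives the smaller pair m = 347, n = -215.
Check: 437·347 + 698·(-215) = 151639 − 150070 = 1569. ✓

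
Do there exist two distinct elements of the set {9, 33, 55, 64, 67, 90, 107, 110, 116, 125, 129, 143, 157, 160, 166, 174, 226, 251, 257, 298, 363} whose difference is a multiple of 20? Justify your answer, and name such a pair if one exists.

The pair (9, 129) works.

Both 9 and 129 leave remainder 9 on division by 20; their difference 120 = 6·20 is a multiple of 20.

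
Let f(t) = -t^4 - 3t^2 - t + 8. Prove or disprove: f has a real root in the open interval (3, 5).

f has no root in that interval.

f(3) = -103 and f(5) = -697, both negative, so a sign-change argument is unavailable; we show f keeps this sign on the whole interval.
Shift to the endpoint 3: with t = 3 + u (0 < u < 2), one computes f(3 + u) = -u^4 - 12u^3 - 57u^2 - 127u - 103.
All 5 nonzero coefficients of this polynomial in u are negative; hence for u > 0 the value is a sum of negative terms (the constant -103 among them).
So f is strictly negative on (3, 5); no root exists in the interval.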